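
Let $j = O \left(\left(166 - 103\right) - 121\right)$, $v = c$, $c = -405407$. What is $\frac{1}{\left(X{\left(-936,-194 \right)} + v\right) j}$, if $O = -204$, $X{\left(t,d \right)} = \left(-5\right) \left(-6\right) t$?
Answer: $- \frac{1}{5129018184} \approx -1.9497 \cdot 10^{-10}$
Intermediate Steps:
$X{\left(t,d \right)} = 30 t$
$v = -405407$
$j = 11832$ ($j = - 204 \left(\left(166 - 103\right) - 121\right) = - 204 \left(63 - 121\right) = \left(-204\right) \left(-58\right) = 11832$)
$\frac{1}{\left(X{\left(-936,-194 \right)} + v\right) j} = \frac{1}{\left(30 \left(-936\right) - 405407\right) 11832} = \frac{1}{-28080 - 405407} \cdot \frac{1}{11832} = \frac{1}{-433487} \cdot \frac{1}{11832} = \left(- \frac{1}{433487}\right) \frac{1}{11832} = - \frac{1}{5129018184}$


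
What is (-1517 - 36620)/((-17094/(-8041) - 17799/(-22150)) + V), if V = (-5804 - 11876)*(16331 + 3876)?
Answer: 617500956050/5784624945571831 ≈ 0.00010675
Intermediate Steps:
V = -357259760 (V = -17680*20207 = -357259760)
(-1517 - 36620)/((-17094/(-8041) - 17799/(-22150)) + V) = (-1517 - 36620)/((-17094/(-8041) - 17799/(-22150)) - 357259760) = -38137/((-17094*(-1/8041) - 17799*(-1/22150)) - 357259760) = -38137/((1554/731 + 17799/22150) - 357259760) = -38137/(47432169/16191650 - 357259760) = -38137/(-5784624945571831/16191650) = -38137*(-16191650/5784624945571831) = 617500956050/5784624945571831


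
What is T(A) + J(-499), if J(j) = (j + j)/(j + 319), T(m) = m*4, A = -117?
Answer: -41621/90 ≈ -462.46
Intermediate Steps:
T(m) = 4*m
J(j) = 2*j/(319 + j) (J(j) = (2*j)/(319 + j) = 2*j/(319 + j))
T(A) + J(-499) = 4*(-117) + 2*(-499)/(319 - 499) = -468 + 2*(-499)/(-180) = -468 + 2*(-499)*(-1/180) = -468 + 499/90 = -41621/90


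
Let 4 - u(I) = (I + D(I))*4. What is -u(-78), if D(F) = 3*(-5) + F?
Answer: -688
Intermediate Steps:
D(F) = -15 + F
u(I) = 64 - 8*I (u(I) = 4 - (I + (-15 + I))*4 = 4 - (-15 + 2*I)*4 = 4 - (-60 + 8*I) = 4 + (60 - 8*I) = 64 - 8*I)
-u(-78) = -(64 - 8*(-78)) = -(64 + 624) = -1*688 = -688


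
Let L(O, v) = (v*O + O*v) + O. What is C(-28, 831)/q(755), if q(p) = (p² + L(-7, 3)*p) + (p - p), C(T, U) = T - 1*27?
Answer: -11/106606 ≈ -0.00010318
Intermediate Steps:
C(T, U) = -27 + T (C(T, U) = T - 27 = -27 + T)
L(O, v) = O + 2*O*v (L(O, v) = (O*v + O*v) + O = 2*O*v + O = O + 2*O*v)
q(p) = p² - 49*p (q(p) = (p² + (-7*(1 + 2*3))*p) + (p - p) = (p² + (-7*(1 + 6))*p) + 0 = (p² + (-7*7)*p) + 0 = (p² - 49*p) + 0 = p² - 49*p)
C(-28, 831)/q(755) = (-27 - 28)/((755*(-49 + 755))) = -55/(755*706) = -55/533030 = -55*1/533030 = -11/106606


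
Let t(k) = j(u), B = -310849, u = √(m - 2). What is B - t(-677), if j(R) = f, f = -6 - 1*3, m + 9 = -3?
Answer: -310840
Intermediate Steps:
m = -12 (m = -9 - 3 = -12)
u = I*√14 (u = √(-12 - 2) = √(-14) = I*√14 ≈ 3.7417*I)
f = -9 (f = -6 - 3 = -9)
j(R) = -9
t(k) = -9
B - t(-677) = -310849 - 1*(-9) = -310849 + 9 = -310840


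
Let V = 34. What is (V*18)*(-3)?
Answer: -1836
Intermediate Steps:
(V*18)*(-3) = (34*18)*(-3) = 612*(-3) = -1836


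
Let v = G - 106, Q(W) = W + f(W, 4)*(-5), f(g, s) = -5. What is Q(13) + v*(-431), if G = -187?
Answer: 126321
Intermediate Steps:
Q(W) = 25 + W (Q(W) = W - 5*(-5) = W + 25 = 25 + W)
v = -293 (v = -187 - 106 = -293)
Q(13) + v*(-431) = (25 + 13) - 293*(-431) = 38 + 126283 = 126321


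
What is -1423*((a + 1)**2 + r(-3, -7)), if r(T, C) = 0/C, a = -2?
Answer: -1423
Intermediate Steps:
r(T, C) = 0
-1423*((a + 1)**2 + r(-3, -7)) = -1423*((-2 + 1)**2 + 0) = -1423*((-1)**2 + 0) = -1423*(1 + 0) = -1423*1 = -1423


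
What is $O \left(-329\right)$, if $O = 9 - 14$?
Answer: $1645$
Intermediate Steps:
$O = -5$ ($O = 9 - 14 = -5$)
$O \left(-329\right) = \left(-5\right) \left(-329\right) = 1645$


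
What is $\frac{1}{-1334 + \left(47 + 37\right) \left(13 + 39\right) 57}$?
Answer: $\frac{1}{247642} \approx 4.0381 \cdot 10^{-6}$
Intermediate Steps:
$\frac{1}{-1334 + \left(47 + 37\right) \left(13 + 39\right) 57} = \frac{1}{-1334 + 84 \cdot 52 \cdot 57} = \frac{1}{-1334 + 4368 \cdot 57} = \frac{1}{-1334 + 248976} = \frac{1}{247642}$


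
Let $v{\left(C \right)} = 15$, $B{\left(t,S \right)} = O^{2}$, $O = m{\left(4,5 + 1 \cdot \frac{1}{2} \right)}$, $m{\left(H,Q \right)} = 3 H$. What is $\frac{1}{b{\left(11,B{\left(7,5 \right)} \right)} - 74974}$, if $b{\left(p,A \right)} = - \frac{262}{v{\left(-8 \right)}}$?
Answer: $- \frac{15}{1124872} \approx -1.3335 \cdot 10^{-5}$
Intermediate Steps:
$O = 12$ ($O = 3 \cdot 4 = 12$)
$B{\left(t,S \right)} = 144$ ($B{\left(t,S \right)} = 12^{2} = 144$)
$b{\left(p,A \right)} = - \frac{262}{15}$
$\frac{1}{b{\left(11,B{\left(7,5 \right)} \right)} - 74974} = \frac{1}{- \frac{262}{15} - 74974} = \frac{1}{- \frac{1124872}{15}} = - \frac{15}{1124872}$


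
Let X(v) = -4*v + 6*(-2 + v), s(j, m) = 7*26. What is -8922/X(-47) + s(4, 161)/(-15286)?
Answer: 34090600/405079 ≈ 84.158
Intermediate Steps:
s(j, m) = 182
X(v) = -12 + 2*v (X(v) = -4*v + (-12 + 6*v) = -12 + 2*v)
-8922/X(-47) + s(4, 161)/(-15286) = -8922/(-12 + 2*(-47)) + 182/(-15286) = -8922/(-12 - 94) + 182*(-1/15286) = -8922/(-106) - 91/7643 = -8922*(-1/106) - 91/7643 = 4461/53 - 91/7643 = 34090600/405079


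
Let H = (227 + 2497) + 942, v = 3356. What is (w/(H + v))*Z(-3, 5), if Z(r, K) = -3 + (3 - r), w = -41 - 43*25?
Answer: -1674/3511 ≈ -0.47679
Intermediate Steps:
H = 3666 (H = 2724 + 942 = 3666)
w = -1116 (w = -41 - 1075 = -1116)
Z(r, K) = -r
(w/(H + v))*Z(-3, 5) = (-1116/(3666 + 3356))*(-1*(-3)) = -1116/7022*3 = -1116*1/7022*3 = -558/3511*3 = -1674/3511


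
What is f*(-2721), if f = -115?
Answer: 312915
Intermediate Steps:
f*(-2721) = -115*(-2721) = 312915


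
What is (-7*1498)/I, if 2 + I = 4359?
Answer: -10486/4357 ≈ -2.4067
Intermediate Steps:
I = 4357 (I = -2 + 4359 = 4357)
(-7*1498)/I = -7*1498/4357 = -10486*1/4357 = -10486/4357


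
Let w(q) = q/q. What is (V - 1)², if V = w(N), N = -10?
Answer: 0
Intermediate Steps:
w(q) = 1
V = 1
(V - 1)² = (1 - 1)² = 0² = 0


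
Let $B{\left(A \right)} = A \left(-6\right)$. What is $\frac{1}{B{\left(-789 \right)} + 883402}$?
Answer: $\frac{1}{888136} \approx 1.126 \cdot 10^{-6}$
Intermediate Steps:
$B{\left(A \right)} = - 6 A$
$\frac{1}{B{\left(-789 \right)} + 883402} = \frac{1}{\left(-6\right) \left(-789\right) + 883402} = \frac{1}{4734 + 883402} = \frac{1}{888136}$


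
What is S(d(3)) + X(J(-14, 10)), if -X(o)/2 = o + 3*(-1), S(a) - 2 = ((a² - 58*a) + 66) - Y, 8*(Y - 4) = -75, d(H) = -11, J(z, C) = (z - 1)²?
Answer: 3107/8 ≈ 388.38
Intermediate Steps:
J(z, C) = (-1 + z)²
Y = -43/8 (Y = 4 + (⅛)*(-75) = 4 - 75/8 = -43/8 ≈ -5.3750)
S(a) = 587/8 + a² - 58*a (S(a) = 2 + (((a² - 58*a) + 66) - 1*(-43/8)) = 2 + ((66 + a² - 58*a) + 43/8) = 2 + (571/8 + a² - 58*a) = 587/8 + a² - 58*a)
X(o) = 6 - 2*o (X(o) = -2*(o + 3*(-1)) = -2*(o - 3) = -2*(-3 + o) = 6 - 2*o)
S(d(3)) + X(J(-14, 10)) = (587/8 + (-11)² - 58*(-11)) + (6 - 2*(-1 - 14)²) = (587/8 + 121 + 638) + (6 - 2*(-15)²) = 6659/8 + (6 - 2*225) = 6659/8 + (6 - 450) = 6659/8 - 444 = 3107/8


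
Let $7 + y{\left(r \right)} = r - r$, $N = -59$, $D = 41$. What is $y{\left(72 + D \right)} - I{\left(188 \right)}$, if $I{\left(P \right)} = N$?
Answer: $52$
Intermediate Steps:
$y{\left(r \right)} = -7$ ($y{\left(r \right)} = -7 + \left(r - r\right) = -7 + 0 = -7$)
$I{\left(P \right)} = -59$
$y{\left(72 + D \right)} - I{\left(188 \right)} = -7 - -59 = -7 + 59 = 52$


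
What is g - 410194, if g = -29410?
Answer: -439604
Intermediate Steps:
g - 410194 = -29410 - 410194 = -439604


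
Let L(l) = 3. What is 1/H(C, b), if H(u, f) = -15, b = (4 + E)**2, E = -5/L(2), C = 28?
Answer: -1/15 ≈ -0.066667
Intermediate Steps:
E = -5/3 ≈ -1.6667
b = 49/9 (b = (4 - 5/3)**2 = (7/3)**2 = 49/9 ≈ 5.4444)
1/H(C, b) = 1/(-15) = -1/15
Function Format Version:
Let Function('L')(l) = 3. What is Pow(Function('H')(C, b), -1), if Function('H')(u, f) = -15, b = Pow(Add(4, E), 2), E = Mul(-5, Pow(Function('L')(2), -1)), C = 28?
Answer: Rational(-1, 15) ≈ -0.066667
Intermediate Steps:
E = Rational(-5, 3) (E = Mul(-5, Pow(3, -1)) = Mul(-5, Rational(1, 3)) = Rational(-5, 3) ≈ -1.6667)
b = Rational(49, 9) (b = Pow(Add(4, Rational(-5, 3)), 2) = Pow(Rational(7, 3), 2) = Rational(49, 9) ≈ 5.4444)
Pow(Function('H')(C, b), -1) = Pow(-15, -1) = Rational(-1, 15)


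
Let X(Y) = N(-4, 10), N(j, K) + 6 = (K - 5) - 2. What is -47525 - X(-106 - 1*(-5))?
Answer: -47522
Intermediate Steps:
N(j, K) = -13 + K (N(j, K) = -6 + ((K - 5) - 2) = -6 + ((-5 + K) - 2) = -6 + (-7 + K) = -13 + K)
X(Y) = -3 (X(Y) = -13 + 10 = -3)
-47525 - X(-106 - 1*(-5)) = -47525 - 1*(-3) = -47525 + 3 = -47522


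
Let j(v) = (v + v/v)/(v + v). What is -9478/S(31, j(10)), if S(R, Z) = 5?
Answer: -9478/5 ≈ -1895.6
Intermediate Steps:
j(v) = (1 + v)/(2*v) (j(v) = (v + 1)/((2*v)) = (1 + v)*(1/(2*v)) = (1 + v)/(2*v))
-9478/S(31, j(10)) = -9478/5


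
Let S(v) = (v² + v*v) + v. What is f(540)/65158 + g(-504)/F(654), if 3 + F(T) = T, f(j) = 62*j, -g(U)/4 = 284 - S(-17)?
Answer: 46995272/21208929 ≈ 2.2158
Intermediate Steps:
S(v) = v + 2*v² (S(v) = (v² + v²) + v = 2*v² + v = v + 2*v²)
g(U) = 1108 (g(U) = -4*(284 - (-17)*(1 + 2*(-17))) = -4*(284 - (-17)*(1 - 34)) = -4*(284 - (-17)*(-33)) = -4*(284 - 1*561) = -4*(284 - 561) = -4*(-277) = 1108)
F(T) = -3 + T
f(540)/65158 + g(-504)/F(654) = (62*540)/65158 + 1108/(-3 + 654) = 33480*(1/65158) + 1108/651 = 16740/32579 + 1108*(1/651) = 16740/32579 + 1108/651 = 46995272/21208929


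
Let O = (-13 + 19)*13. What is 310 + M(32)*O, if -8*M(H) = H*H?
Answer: -9674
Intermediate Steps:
M(H) = -H**2/8 (M(H) = -H*H/8 = -H**2/8)
O = 78 (O = 6*13 = 78)
310 + M(32)*O = 310 - 1/8*32**2*78 = 310 - 1/8*1024*78 = 310 - 128*78 = 310 - 9984 = -9674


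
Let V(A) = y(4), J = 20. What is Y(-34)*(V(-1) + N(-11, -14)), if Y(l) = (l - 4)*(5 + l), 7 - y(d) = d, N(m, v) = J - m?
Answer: 37468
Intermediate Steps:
N(m, v) = 20 - m
y(d) = 7 - d
Y(l) = (-4 + l)*(5 + l)
V(A) = 3 (V(A) = 7 - 1*4 = 7 - 4 = 3)
Y(-34)*(V(-1) + N(-11, -14)) = (-20 - 34 + (-34)**2)*(3 + (20 - 1*(-11))) = (-20 - 34 + 1156)*(3 + (20 + 11)) = 1102*(3 + 31) = 1102*34 = 37468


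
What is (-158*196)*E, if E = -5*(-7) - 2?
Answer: -1021944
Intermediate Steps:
E = 33 (E = 35 - 2 = 33)
(-158*196)*E = -158*196*33 = -30968*33 = -1021944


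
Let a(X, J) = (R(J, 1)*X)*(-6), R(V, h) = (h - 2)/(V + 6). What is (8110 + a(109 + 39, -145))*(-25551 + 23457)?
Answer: -2358685788/139 ≈ -1.6969e+7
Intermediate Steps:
R(V, h) = (-2 + h)/(6 + V)
a(X, J) = 6*X/(6 + J) (a(X, J) = (((-2 + 1)/(6 + J))*X)*(-6) = ((-1/(6 + J))*X)*(-6) = -X/(6 + J)*(-6) = 6*X/(6 + J))
(8110 + a(109 + 39, -145))*(-25551 + 23457) = (8110 + 6*(109 + 39)/(6 - 145))*(-25551 + 23457) = (8110 + 6*148/(-139))*(-2094) = (8110 + 6*148*(-1/139))*(-2094) = (8110 - 888/139)*(-2094) = (1126402/139)*(-2094) = -2358685788/139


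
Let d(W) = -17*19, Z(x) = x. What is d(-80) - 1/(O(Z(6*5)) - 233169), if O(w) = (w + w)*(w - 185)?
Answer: -78317486/242469 ≈ -323.00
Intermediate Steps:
O(w) = 2*w*(-185 + w) (O(w) = (2*w)*(-185 + w) = 2*w*(-185 + w))
d(W) = -323
d(-80) - 1/(O(Z(6*5)) - 233169) = -323 - 1/(2*(6*5)*(-185 + 6*5) - 233169) = -323 - 1/(2*30*(-185 + 30) - 233169) = -323 - 1/(2*30*(-155) - 233169) = -323 - 1/(-9300 - 233169) = -323 - 1/(-242469) = -323 - 1*(-1/242469) = -323 + 1/242469 = -78317486/242469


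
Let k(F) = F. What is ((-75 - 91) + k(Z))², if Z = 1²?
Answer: 27225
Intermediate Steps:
Z = 1
((-75 - 91) + k(Z))² = ((-75 - 91) + 1)² = (-166 + 1)² = (-165)² = 27225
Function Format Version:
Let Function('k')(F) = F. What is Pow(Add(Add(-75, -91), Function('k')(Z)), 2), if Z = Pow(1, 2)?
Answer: 27225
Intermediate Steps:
Z = 1
Pow(Add(Add(-75, -91), Function('k')(Z)), 2) = Pow(Add(Add(-75, -91), 1), 2) = Pow(Add(-166, 1), 2) = Pow(-165, 2) = 27225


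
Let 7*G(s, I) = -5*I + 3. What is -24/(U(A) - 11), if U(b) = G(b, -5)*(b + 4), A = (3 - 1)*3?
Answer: -24/29 ≈ -0.82759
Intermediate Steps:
A = 6 (A = 2*3 = 6)
G(s, I) = 3/7 - 5*I/7 (G(s, I) = (-5*I + 3)/7 = (3 - 5*I)/7 = 3/7 - 5*I/7)
U(b) = 16 + 4*b (U(b) = (3/7 - 5/7*(-5))*(b + 4) = (3/7 + 25/7)*(4 + b) = 4*(4 + b) = 16 + 4*b)
-24/(U(A) - 11) = -24/((16 + 4*6) - 11) = -24/((16 + 24) - 11) = -24/(40 - 11) = -24/29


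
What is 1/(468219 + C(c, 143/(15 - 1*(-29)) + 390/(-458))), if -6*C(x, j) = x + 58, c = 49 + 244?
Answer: 2/936321 ≈ 2.1360e-6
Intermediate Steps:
c = 293
C(x, j) = -29/3 - x/6 (C(x, j) = -(x + 58)/6 = -(58 + x)/6 = -29/3 - x/6)
1/(468219 + C(c, 143/(15 - 1*(-29)) + 390/(-458))) = 1/(468219 + (-29/3 - ⅙*293)) = 1/(468219 + (-29/3 - 293/6)) = 1/(468219 - 117/2) = 1/(936321/2) = 2/936321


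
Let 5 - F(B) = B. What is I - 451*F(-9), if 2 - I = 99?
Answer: -6411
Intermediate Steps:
I = -97 (I = 2 - 1*99 = 2 - 99 = -97)
F(B) = 5 - B
I - 451*F(-9) = -97 - 451*(5 - 1*(-9)) = -97 - 451*(5 + 9) = -97 - 451*14 = -97 - 6314 = -6411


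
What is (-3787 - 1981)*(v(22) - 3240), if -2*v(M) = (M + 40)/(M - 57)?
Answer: 93416056/5 ≈ 1.8683e+7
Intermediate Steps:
v(M) = -(40 + M)/(2*(-57 + M)) (v(M) = -(M + 40)/(2*(M - 57)) = -(40 + M)/(2*(-57 + M)))
(-3787 - 1981)*(v(22) - 3240) = (-3787 - 1981)*((-40 - 1*22)/(2*(-57 + 22)) - 3240) = -5768*((½)*(-40 - 22)/(-35) - 3240) = -5768*((½)*(-1/35)*(-62) - 3240) = -5768*(31/35 - 3240) = -5768*(-113369/35) = 93416056/5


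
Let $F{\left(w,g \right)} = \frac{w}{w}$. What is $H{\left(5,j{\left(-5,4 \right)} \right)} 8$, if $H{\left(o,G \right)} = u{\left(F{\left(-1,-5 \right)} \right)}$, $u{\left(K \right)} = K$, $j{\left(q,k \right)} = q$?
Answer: $8$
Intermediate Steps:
$F{\left(w,g \right)} = 1$
$H{\left(o,G \right)} = 1$
$H{\left(5,j{\left(-5,4 \right)} \right)} 8 = 1 \cdot 8 = 8$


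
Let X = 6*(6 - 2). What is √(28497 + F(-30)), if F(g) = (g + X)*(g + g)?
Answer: √28857 ≈ 169.87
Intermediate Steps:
X = 24 (X = 6*4 = 24)
F(g) = 2*g*(24 + g) (F(g) = (g + 24)*(g + g) = (24 + g)*(2*g) = 2*g*(24 + g))
√(28497 + F(-30)) = √(28497 + 2*(-30)*(24 - 30)) = √(28497 + 2*(-30)*(-6)) = √(28497 + 360) = √28857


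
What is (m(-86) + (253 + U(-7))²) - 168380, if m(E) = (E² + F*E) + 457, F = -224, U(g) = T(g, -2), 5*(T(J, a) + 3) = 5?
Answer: -78262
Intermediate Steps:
T(J, a) = -2 (T(J, a) = -3 + (⅕)*5 = -3 + 1 = -2)
U(g) = -2
m(E) = 457 + E² - 224*E (m(E) = (E² - 224*E) + 457 = 457 + E² - 224*E)
(m(-86) + (253 + U(-7))²) - 168380 = ((457 + (-86)² - 224*(-86)) + (253 - 2)²) - 168380 = ((457 + 7396 + 19264) + 251²) - 168380 = (27117 + 63001) - 168380 = 90118 - 168380 = -78262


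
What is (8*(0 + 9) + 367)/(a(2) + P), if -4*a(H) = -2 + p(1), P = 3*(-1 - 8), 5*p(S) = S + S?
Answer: -2195/133 ≈ -16.504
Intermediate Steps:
p(S) = 2*S/5 (p(S) = (S + S)/5 = (2*S)/5 = 2*S/5)
P = -27 (P = 3*(-9) = -27)
a(H) = 2/5 (a(H) = -(-2 + (2/5)*1)/4 = -(-2 + 2/5)/4 = -1/4*(-8/5) = 2/5)
(8*(0 + 9) + 367)/(a(2) + P) = (8*(0 + 9) + 367)/(2/5 - 27) = (8*9 + 367)/(-133/5) = (72 + 367)*(-5/133) = 439*(-5/133) = -2195/133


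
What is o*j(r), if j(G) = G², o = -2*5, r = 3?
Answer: -90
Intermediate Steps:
o = -10
o*j(r) = -10*3² = -10*9 = -90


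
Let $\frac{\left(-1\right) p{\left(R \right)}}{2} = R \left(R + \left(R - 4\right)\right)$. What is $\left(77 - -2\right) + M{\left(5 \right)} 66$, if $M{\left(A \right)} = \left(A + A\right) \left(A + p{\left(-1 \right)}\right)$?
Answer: $-4541$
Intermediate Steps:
$p{\left(R \right)} = - 2 R \left(-4 + 2 R\right)$ ($p{\left(R \right)} = - 2 R \left(R + \left(R - 4\right)\right) = - 2 R \left(R + \left(-4 + R\right)\right) = - 2 R \left(-4 + 2 R\right)$)
$M{\left(A \right)} = 2 A \left(-12 + A\right)$ ($M{\left(A \right)} = \left(A + A\right) \left(A + 4 \left(-1\right) \left(2 - -1\right)\right) = 2 A \left(A + 4 \left(-1\right) \left(2 + 1\right)\right) = 2 A \left(A + 4 \left(-1\right) 3\right) = 2 A \left(A - 12\right) = 2 A \left(-12 + A\right)$)
$\left(77 - -2\right) + M{\left(5 \right)} 66 = \left(77 - -2\right) + 2 \cdot 5 \left(-12 + 5\right) 66 = \left(77 + \left(-34 + 36\right)\right) + 2 \cdot 5 \left(-7\right) 66 = \left(77 + 2\right) - 4620 = 79 - 4620 = -4541$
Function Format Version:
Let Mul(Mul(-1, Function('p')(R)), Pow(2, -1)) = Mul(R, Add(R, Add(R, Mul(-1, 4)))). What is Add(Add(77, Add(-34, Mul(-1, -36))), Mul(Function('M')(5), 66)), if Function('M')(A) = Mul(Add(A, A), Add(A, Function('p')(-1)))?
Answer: -4541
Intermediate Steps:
Function('p')(R) = Mul(-2, R, Add(-4, Mul(2, R))) (Function('p')(R) = Mul(-2, Mul(R, Add(R, Add(R, Mul(-1, 4))))) = Mul(-2, Mul(R, Add(R, Add(R, -4)))) = Mul(-2, Mul(R, Add(R, Add(-4, R)))) = Mul(-2, Mul(R, Add(-4, Mul(2, R)))) = Mul(-2, R, Add(-4, Mul(2, R))))
Function('M')(A) = Mul(2, A, Add(-12, A)) (Function('M')(A) = Mul(Add(A, A), Add(A, Mul(4, -1, Add(2, Mul(-1, -1))))) = Mul(Mul(2, A), Add(A, Mul(4, -1, Add(2, 1)))) = Mul(Mul(2, A), Add(A, Mul(4, -1, 3))) = Mul(Mul(2, A), Add(A, -12)) = Mul(Mul(2, A), Add(-12, A)) = Mul(2, A, Add(-12, A)))
Add(Add(77, Add(-34, Mul(-1, -36))), Mul(Function('M')(5), 66)) = Add(Add(77, Add(-34, Mul(-1, -36))), Mul(Mul(2, 5, Add(-12, 5)), 66)) = Add(Add(77, Add(-34, 36)), Mul(Mul(2, 5, -7), 66)) = Add(Add(77, 2), Mul(-70, 66)) = Add(79, -4620) = -4541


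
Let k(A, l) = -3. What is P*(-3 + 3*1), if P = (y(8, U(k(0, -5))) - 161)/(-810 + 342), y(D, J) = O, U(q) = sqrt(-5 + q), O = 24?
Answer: 0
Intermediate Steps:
y(D, J) = 24
P = 137/468 (P = (24 - 161)/(-810 + 342) = -137/(-468) = -137*(-1/468) = 137/468 ≈ 0.29274)
P*(-3 + 3*1) = 137*(-3 + 3*1)/468 = 137*(-3 + 3)/468 = (137/468)*0 = 0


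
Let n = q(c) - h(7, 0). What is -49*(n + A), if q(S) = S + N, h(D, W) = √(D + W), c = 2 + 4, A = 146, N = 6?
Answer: -7742 + 49*√7 ≈ -7612.4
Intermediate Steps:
c = 6
q(S) = 6 + S (q(S) = S + 6 = 6 + S)
n = 12 - √7 (n = (6 + 6) - √(7 + 0) = 12 - √7 ≈ 9.3542)
-49*(n + A) = -49*((12 - √7) + 146) = -49*(158 - √7) = -7742 + 49*√7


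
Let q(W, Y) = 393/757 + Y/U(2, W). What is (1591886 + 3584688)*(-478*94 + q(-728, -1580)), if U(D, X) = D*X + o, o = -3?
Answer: -256882111823371606/1104463 ≈ -2.3259e+11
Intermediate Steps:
U(D, X) = -3 + D*X (U(D, X) = D*X - 3 = -3 + D*X)
q(W, Y) = 393/757 + Y/(-3 + 2*W)
(1591886 + 3584688)*(-478*94 + q(-728, -1580)) = (1591886 + 3584688)*(-478*94 + (-1179 + 757*(-1580) + 786*(-728))/(757*(-3 + 2*(-728)))) = 5176574*(-44932 + (-1179 - 1196060 - 572208)/(757*(-3 - 1456))) = 5176574*(-44932 + (1/757)*(-1769447)/(-1459)) = 5176574*(-44932 + (1/757)*(-1/1459)*(-1769447)) = 5176574*(-44932 + 1769447/1104463) = 5176574*(-49623962069/1104463) = -256882111823371606/1104463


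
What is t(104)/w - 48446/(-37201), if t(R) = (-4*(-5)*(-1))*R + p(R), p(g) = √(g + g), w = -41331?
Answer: 2079699706/1537554531 - 4*√13/41331 ≈ 1.3523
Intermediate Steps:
p(g) = √2*√g (p(g) = √(2*g) = √2*√g)
t(R) = -20*R + √2*√R (t(R) = (-4*(-5)*(-1))*R + √2*√R = (20*(-1))*R + √2*√R = -20*R + √2*√R)
t(104)/w - 48446/(-37201) = (-20*104 + √2*√104)/(-41331) - 48446/(-37201) = (-2080 + √2*(2*√26))*(-1/41331) - 48446*(-1/37201) = (-2080 + 4*√13)*(-1/41331) + 48446/37201 = (2080/41331 - 4*√13/41331) + 48446/37201 = 2079699706/1537554531 - 4*√13/41331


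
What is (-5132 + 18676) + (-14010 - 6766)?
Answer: -7232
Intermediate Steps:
(-5132 + 18676) + (-14010 - 6766) = 13544 - 20776 = -7232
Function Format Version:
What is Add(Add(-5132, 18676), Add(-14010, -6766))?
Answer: -7232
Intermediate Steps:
Add(Add(-5132, 18676), Add(-14010, -6766)) = Add(13544, -20776) = -7232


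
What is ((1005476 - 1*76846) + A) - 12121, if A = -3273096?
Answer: -2356587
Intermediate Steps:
((1005476 - 1*76846) + A) - 12121 = ((1005476 - 1*76846) - 3273096) - 12121 = ((1005476 - 76846) - 3273096) - 12121 = (928630 - 3273096) - 12121 = -2344466 - 12121 = -2356587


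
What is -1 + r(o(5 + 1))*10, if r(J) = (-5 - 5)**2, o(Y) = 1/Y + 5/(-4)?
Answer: 999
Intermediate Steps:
o(Y) = -5/4 + 1/Y (o(Y) = 1/Y + 5*(-1/4) = 1/Y - 5/4 = -5/4 + 1/Y)
r(J) = 100 (r(J) = (-10)**2 = 100)
-1 + r(o(5 + 1))*10 = -1 + 100*10 = -1 + 1000 = 999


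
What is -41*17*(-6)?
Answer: 4182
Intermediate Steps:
-41*17*(-6) = -697*(-6) = 4182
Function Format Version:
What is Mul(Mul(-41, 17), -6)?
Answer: 4182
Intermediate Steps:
Mul(Mul(-41, 17), -6) = Mul(-697, -6) = 4182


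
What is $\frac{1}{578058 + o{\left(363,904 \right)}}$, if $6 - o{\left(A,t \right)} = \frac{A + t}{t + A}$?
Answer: $\frac{1}{578063} \approx 1.7299 \cdot 10^{-6}$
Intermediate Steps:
$o{\left(A,t \right)} = 5$ ($o{\left(A,t \right)} = 6 - \frac{A + t}{t + A} = 6 - \frac{A + t}{A + t} = 6 - 1 = 5$)
$\frac{1}{578058 + o{\left(363,904 \right)}} = \frac{1}{578058 + 5} = \frac{1}{578063}$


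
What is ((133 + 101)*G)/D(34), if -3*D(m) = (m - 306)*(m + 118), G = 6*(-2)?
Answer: -1053/5168 ≈ -0.20375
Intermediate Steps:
G = -12
D(m) = -(-306 + m)*(118 + m)/3 (D(m) = -(m - 306)*(m + 118)/3 = -(-306 + m)*(118 + m)/3)
((133 + 101)*G)/D(34) = ((133 + 101)*(-12))/(12036 - ⅓*34² + (188/3)*34) = (234*(-12))/(12036 - ⅓*1156 + 6392/3) = -2808/(12036 - 1156/3 + 6392/3) = -2808/41344/3 = -2808*3/41344 = -1053/5168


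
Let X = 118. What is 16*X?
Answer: 1888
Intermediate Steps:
16*X = 16*118 = 1888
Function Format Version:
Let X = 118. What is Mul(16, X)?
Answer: 1888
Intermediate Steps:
Mul(16, X) = Mul(16, 118) = 1888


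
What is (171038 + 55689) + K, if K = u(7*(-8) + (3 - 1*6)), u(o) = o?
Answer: 226668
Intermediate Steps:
K = -59 (K = 7*(-8) + (3 - 1*6) = -56 + (3 - 6) = -56 - 3 = -59)
(171038 + 55689) + K = (171038 + 55689) - 59 = 226727 - 59 = 226668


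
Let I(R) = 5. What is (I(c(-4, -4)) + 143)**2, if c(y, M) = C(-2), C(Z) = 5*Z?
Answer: 21904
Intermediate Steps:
c(y, M) = -10 (c(y, M) = 5*(-2) = -10)
(I(c(-4, -4)) + 143)**2 = (5 + 143)**2 = 148**2 = 21904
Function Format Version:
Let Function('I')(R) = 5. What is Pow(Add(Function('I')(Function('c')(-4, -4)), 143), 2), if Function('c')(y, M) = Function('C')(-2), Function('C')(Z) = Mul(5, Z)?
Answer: 21904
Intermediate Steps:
Function('c')(y, M) = -10 (Function('c')(y, M) = Mul(5, -2) = -10)
Pow(Add(Function('I')(Function('c')(-4, -4)), 143), 2) = Pow(Add(5, 143), 2) = Pow(148, 2) = 21904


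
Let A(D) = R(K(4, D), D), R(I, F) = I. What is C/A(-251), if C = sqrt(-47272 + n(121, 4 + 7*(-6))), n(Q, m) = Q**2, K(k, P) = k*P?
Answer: -I*sqrt(32631)/1004 ≈ -0.17992*I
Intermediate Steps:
K(k, P) = P*k
A(D) = 4*D (A(D) = D*4 = 4*D)
C = I*sqrt(32631) (C = sqrt(-47272 + 121**2) = sqrt(-47272 + 14641) = sqrt(-32631) = I*sqrt(32631) ≈ 180.64*I)
C/A(-251) = (I*sqrt(32631))/((4*(-251))) = (I*sqrt(32631))/(-1004) = (I*sqrt(32631))*(-1/1004) = -I*sqrt(32631)/1004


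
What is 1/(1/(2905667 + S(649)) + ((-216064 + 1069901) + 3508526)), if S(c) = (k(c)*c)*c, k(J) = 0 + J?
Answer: 276265116/1205168720229109 ≈ 2.2923e-7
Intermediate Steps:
k(J) = J
S(c) = c³ (S(c) = (c*c)*c = c²*c = c³)
1/(1/(2905667 + S(649)) + ((-216064 + 1069901) + 3508526)) = 1/(1/(2905667 + 649³) + ((-216064 + 1069901) + 3508526)) = 1/(1/(2905667 + 273359449) + (853837 + 3508526)) = 1/(1/276265116 + 4362363) = 1/(1205168720229109/276265116) = 276265116/1205168720229109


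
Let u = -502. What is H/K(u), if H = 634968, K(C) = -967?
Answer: -634968/967 ≈ -656.64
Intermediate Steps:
H/K(u) = 634968/(-967) = 634968*(-1/967) = -634968/967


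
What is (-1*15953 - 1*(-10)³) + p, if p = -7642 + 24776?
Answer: 2181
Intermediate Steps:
p = 17134
(-1*15953 - 1*(-10)³) + p = (-1*15953 - 1*(-10)³) + 17134 = (-15953 - 1*(-1000)) + 17134 = (-15953 + 1000) + 17134 = -14953 + 17134 = 2181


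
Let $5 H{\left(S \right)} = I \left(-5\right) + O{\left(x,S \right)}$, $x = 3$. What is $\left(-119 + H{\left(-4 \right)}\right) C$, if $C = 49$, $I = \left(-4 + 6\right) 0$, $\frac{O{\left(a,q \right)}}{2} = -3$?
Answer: $- \frac{29449}{5} \approx -5889.8$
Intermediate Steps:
$O{\left(a,q \right)} = -6$ ($O{\left(a,q \right)} = 2 \left(-3\right) = -6$)
$I = 0$ ($I = 2 \cdot 0 = 0$)
$H{\left(S \right)} = - \frac{6}{5}$ ($H{\left(S \right)} = \frac{0 \left(-5\right) - 6}{5} = \frac{0 - 6}{5} = \frac{1}{5} \left(-6\right) = - \frac{6}{5}$)
$\left(-119 + H{\left(-4 \right)}\right) C = \left(-119 - \frac{6}{5}\right) 49 = \left(- \frac{601}{5}\right) 49 = - \frac{29449}{5}$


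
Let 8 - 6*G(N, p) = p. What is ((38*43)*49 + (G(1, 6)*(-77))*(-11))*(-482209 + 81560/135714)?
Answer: -7887285349942985/203571 ≈ -3.8745e+10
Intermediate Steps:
G(N, p) = 4/3 - p/6
((38*43)*49 + (G(1, 6)*(-77))*(-11))*(-482209 + 81560/135714) = ((38*43)*49 + ((4/3 - ⅙*6)*(-77))*(-11))*(-482209 + 81560/135714) = (1634*49 + ((4/3 - 1)*(-77))*(-11))*(-482209 + 81560*(1/135714)) = (80066 + ((⅓)*(-77))*(-11))*(-482209 + 40780/67857) = (80066 - 77/3*(-11))*(-32721215333/67857) = (80066 + 847/3)*(-32721215333/67857) = (241045/3)*(-32721215333/67857) = -7887285349942985/203571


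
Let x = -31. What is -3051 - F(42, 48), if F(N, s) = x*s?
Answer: -1563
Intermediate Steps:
F(N, s) = -31*s
-3051 - F(42, 48) = -3051 - (-31)*48 = -3051 - 1*(-1488) = -3051 + 1488 = -1563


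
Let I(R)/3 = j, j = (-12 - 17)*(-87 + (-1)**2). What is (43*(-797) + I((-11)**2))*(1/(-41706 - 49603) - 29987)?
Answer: 73350505058376/91309 ≈ 8.0332e+8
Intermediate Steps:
j = 2494 (j = -29*(-87 + 1) = -29*(-86) = 2494)
I(R) = 7482 (I(R) = 3*2494 = 7482)
(43*(-797) + I((-11)**2))*(1/(-41706 - 49603) - 29987) = (43*(-797) + 7482)*(1/(-41706 - 49603) - 29987) = (-34271 + 7482)*(1/(-91309) - 29987) = -26789*(-1/91309 - 29987) = -26789*(-2738082984/91309) = 73350505058376/91309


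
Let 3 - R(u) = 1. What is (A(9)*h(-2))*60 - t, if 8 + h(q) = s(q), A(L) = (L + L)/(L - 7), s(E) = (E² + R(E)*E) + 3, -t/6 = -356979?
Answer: -2144574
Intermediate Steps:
t = 2141874 (t = -6*(-356979) = 2141874)
R(u) = 2 (R(u) = 3 - 1*1 = 3 - 1 = 2)
s(E) = 3 + E² + 2*E (s(E) = (E² + 2*E) + 3 = 3 + E² + 2*E)
A(L) = 2*L/(-7 + L) (A(L) = (2*L)/(-7 + L) = 2*L/(-7 + L))
h(q) = -5 + q² + 2*q (h(q) = -8 + (3 + q² + 2*q) = -5 + q² + 2*q)
(A(9)*h(-2))*60 - t = ((2*9/(-7 + 9))*(-5 + (-2)² + 2*(-2)))*60 - 1*2141874 = ((2*9/2)*(-5 + 4 - 4))*60 - 2141874 = ((2*9*(½))*(-5))*60 - 2141874 = (9*(-5))*60 - 2141874 = -45*60 - 2141874 = -2700 - 2141874 = -2144574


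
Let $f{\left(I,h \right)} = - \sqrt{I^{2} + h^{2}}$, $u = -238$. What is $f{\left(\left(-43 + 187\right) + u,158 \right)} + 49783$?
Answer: $49783 - 130 \sqrt{2} \approx 49599.0$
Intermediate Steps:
$f{\left(\left(-43 + 187\right) + u,158 \right)} + 49783 = - \sqrt{\left(\left(-43 + 187\right) - 238\right)^{2} + 158^{2}} + 49783 = - \sqrt{\left(144 - 238\right)^{2} + 24964} + 49783 = - \sqrt{\left(-94\right)^{2} + 24964} + 49783 = - \sqrt{8836 + 24964} + 49783 = - \sqrt{33800} + 49783 = - 130 \sqrt{2} + 49783 = 49783 - 130 \sqrt{2}$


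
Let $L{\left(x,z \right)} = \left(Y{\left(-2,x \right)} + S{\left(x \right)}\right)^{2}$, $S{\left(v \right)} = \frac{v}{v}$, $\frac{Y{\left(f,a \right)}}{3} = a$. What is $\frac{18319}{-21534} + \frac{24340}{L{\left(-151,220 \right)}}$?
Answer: $- \frac{402313427}{549935292} \approx -0.73157$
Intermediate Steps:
$Y{\left(f,a \right)} = 3 a$
$S{\left(v \right)} = 1$
$L{\left(x,z \right)} = \left(1 + 3 x\right)^{2}$ ($L{\left(x,z \right)} = \left(3 x + 1\right)^{2} = \left(1 + 3 x\right)^{2}$)
$\frac{18319}{-21534} + \frac{24340}{L{\left(-151,220 \right)}} = \frac{18319}{-21534} + \frac{24340}{\left(1 + 3 \left(-151\right)\right)^{2}} = 18319 \left(- \frac{1}{21534}\right) + \frac{24340}{\left(1 - 453\right)^{2}} = - \frac{18319}{21534} + \frac{24340}{\left(-452\right)^{2}} = - \frac{18319}{21534} + \frac{24340}{204304} = - \frac{18319}{21534} + 24340 \cdot \frac{1}{204304} = - \frac{18319}{21534} + \frac{6085}{51076} = - \frac{402313427}{549935292}$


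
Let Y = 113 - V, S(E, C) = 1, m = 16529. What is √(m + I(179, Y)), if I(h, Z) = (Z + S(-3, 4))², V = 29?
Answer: √23754 ≈ 154.12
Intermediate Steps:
Y = 84 (Y = 113 - 1*29 = 113 - 29 = 84)
I(h, Z) = (1 + Z)² (I(h, Z) = (Z + 1)² = (1 + Z)²)
√(m + I(179, Y)) = √(16529 + (1 + 84)²) = √(16529 + 85²) = √(16529 + 7225) = √23754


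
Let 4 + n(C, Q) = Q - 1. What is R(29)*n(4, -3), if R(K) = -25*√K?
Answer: 200*√29 ≈ 1077.0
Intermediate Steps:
n(C, Q) = -5 + Q (n(C, Q) = -4 + (Q - 1) = -4 + (-1 + Q) = -5 + Q)
R(29)*n(4, -3) = (-25*√29)*(-5 - 3) = -25*√29*(-8) = 200*√29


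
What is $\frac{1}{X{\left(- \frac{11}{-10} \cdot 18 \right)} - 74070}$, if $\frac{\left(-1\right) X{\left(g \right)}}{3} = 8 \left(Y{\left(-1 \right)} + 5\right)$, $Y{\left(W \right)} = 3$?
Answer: $- \frac{1}{74262} \approx -1.3466 \cdot 10^{-5}$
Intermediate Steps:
$X{\left(g \right)} = -192$ ($X{\left(g \right)} = - 3 \cdot 8 \left(3 + 5\right) = - 3 \cdot 8 \cdot 8 = \left(-3\right) 64 = -192$)
$\frac{1}{X{\left(- \frac{11}{-10} \cdot 18 \right)} - 74070} = \frac{1}{-192 - 74070} = \frac{1}{-74262} = - \frac{1}{74262}$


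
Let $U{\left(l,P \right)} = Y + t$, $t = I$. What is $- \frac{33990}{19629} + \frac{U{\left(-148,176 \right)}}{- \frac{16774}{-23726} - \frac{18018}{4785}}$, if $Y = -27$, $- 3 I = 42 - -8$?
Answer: $\frac{431853420595}{34423266069} \approx 12.545$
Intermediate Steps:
$I = - \frac{50}{3}$ ($I = - \frac{42 - -8}{3} = - \frac{42 + 8}{3} = \left(- \frac{1}{3}\right) 50 = - \frac{50}{3} \approx -16.667$)
$t = - \frac{50}{3} \approx -16.667$
$U{\left(l,P \right)} = - \frac{131}{3}$ ($U{\left(l,P \right)} = -27 - \frac{50}{3} = - \frac{131}{3}$)
$- \frac{33990}{19629} + \frac{U{\left(-148,176 \right)}}{- \frac{16774}{-23726} - \frac{18018}{4785}} = - \frac{33990}{19629} - \frac{131}{3 \left(- \frac{16774}{-23726} - \frac{18018}{4785}\right)} = \left(-33990\right) \frac{1}{19629} - \frac{131}{3 \left(\left(-16774\right) \left(- \frac{1}{23726}\right) - \frac{546}{145}\right)} = - \frac{11330}{6543} - \frac{131}{3 \left(\frac{8387}{11863} - \frac{546}{145}\right)} = - \frac{11330}{6543} - \frac{131}{3 \left(- \frac{5261083}{1720135}\right)} = - \frac{11330}{6543} - - \frac{225337685}{15783249} = - \frac{11330}{6543} + \frac{225337685}{15783249} = \frac{431853420595}{34423266069}$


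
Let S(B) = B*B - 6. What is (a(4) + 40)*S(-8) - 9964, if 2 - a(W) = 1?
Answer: -7586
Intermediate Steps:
S(B) = -6 + B² (S(B) = B² - 6 = -6 + B²)
a(W) = 1 (a(W) = 2 - 1*1 = 2 - 1 = 1)
(a(4) + 40)*S(-8) - 9964 = (1 + 40)*(-6 + (-8)²) - 9964 = 41*(-6 + 64) - 9964 = 41*58 - 9964 = 2378 - 9964 = -7586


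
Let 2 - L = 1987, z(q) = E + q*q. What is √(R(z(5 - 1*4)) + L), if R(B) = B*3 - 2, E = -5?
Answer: I*√1999 ≈ 44.71*I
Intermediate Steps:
z(q) = -5 + q² (z(q) = -5 + q*q = -5 + q²)
R(B) = -2 + 3*B (R(B) = 3*B - 2 = -2 + 3*B)
L = -1985 (L = 2 - 1*1987 = 2 - 1987 = -1985)
√(R(z(5 - 1*4)) + L) = √((-2 + 3*(-5 + (5 - 1*4)²)) - 1985) = √((-2 + 3*(-5 + (5 - 4)²)) - 1985) = √((-2 + 3*(-5 + 1²)) - 1985) = √((-2 + 3*(-5 + 1)) - 1985) = √((-2 + 3*(-4)) - 1985) = √((-2 - 12) - 1985) = √(-14 - 1985) = √(-1999) = I*√1999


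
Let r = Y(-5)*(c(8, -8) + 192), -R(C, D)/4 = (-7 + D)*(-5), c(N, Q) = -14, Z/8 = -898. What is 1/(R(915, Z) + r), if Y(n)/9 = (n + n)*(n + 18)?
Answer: -1/352080 ≈ -2.8403e-6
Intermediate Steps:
Z = -7184 (Z = 8*(-898) = -7184)
Y(n) = 18*n*(18 + n) (Y(n) = 9*((n + n)*(n + 18)) = 9*((2*n)*(18 + n)) = 9*(2*n*(18 + n)) = 18*n*(18 + n))
R(C, D) = -140 + 20*D (R(C, D) = -4*(-7 + D)*(-5) = -4*(35 - 5*D) = -140 + 20*D)
r = -208260 (r = (18*(-5)*(18 - 5))*(-14 + 192) = (18*(-5)*13)*178 = -1170*178 = -208260)
1/(R(915, Z) + r) = 1/((-140 + 20*(-7184)) - 208260) = 1/((-140 - 143680) - 208260) = 1/(-143820 - 208260) = 1/(-352080) = -1/352080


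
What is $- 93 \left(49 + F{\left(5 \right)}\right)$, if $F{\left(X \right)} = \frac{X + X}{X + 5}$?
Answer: $-4650$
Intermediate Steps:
$F{\left(X \right)} = \frac{2 X}{5 + X}$
$- 93 \left(49 + F{\left(5 \right)}\right) = - 93 \left(49 + 2 \cdot 5 \frac{1}{5 + 5}\right) = - 93 \left(49 + 2 \cdot 5 \cdot \frac{1}{10}\right) = - 93 \left(49 + 1\right) = \left(-93\right) 50 = -4650$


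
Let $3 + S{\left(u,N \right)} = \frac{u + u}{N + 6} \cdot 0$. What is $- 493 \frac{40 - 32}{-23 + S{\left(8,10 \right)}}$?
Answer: $\frac{1972}{13} \approx 151.69$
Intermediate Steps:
$S{\left(u,N \right)} = -3$ ($S{\left(u,N \right)} = -3 + \frac{u + u}{N + 6} \cdot 0 = -3 + \frac{2 u}{6 + N} 0 = -3 + 0 = -3$)
$- 493 \frac{40 - 32}{-23 + S{\left(8,10 \right)}} = - 493 \frac{40 - 32}{-23 - 3} = - 493 \frac{8}{-26} = - 493 \cdot 8 \left(- \frac{1}{26}\right) = \left(-493\right) \left(- \frac{4}{13}\right) = \frac{1972}{13}$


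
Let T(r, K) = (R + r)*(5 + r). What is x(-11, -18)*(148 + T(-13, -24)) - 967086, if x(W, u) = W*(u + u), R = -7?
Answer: -845118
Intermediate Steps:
T(r, K) = (-7 + r)*(5 + r)
x(W, u) = 2*W*u (x(W, u) = W*(2*u) = 2*W*u)
x(-11, -18)*(148 + T(-13, -24)) - 967086 = (2*(-11)*(-18))*(148 + (-35 + (-13)**2 - 2*(-13))) - 967086 = 396*(148 + (-35 + 169 + 26)) - 967086 = 396*(148 + 160) - 967086 = 396*308 - 967086 = 121968 - 967086 = -845118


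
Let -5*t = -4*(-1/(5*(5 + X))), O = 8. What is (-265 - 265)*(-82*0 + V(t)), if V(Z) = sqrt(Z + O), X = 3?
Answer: -53*sqrt(798) ≈ -1497.2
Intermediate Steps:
t = -1/50 (t = -(-4)/(5*((-5*(5 + 3)))) = -(-4)/(5*((-5*8))) = -(-4)/(5*(-40)) = -(-4)*(-1)/(5*40) = -1/5*1/10 = -1/50 ≈ -0.020000)
V(Z) = sqrt(8 + Z) (V(Z) = sqrt(Z + 8) = sqrt(8 + Z))
(-265 - 265)*(-82*0 + V(t)) = (-265 - 265)*(-82*0 + sqrt(8 - 1/50)) = -530*(0 + sqrt(399/50)) = -530*(0 + sqrt(798)/10) = -53*sqrt(798)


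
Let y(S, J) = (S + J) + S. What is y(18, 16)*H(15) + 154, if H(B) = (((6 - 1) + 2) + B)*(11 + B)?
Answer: 29898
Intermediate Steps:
y(S, J) = J + 2*S (y(S, J) = (J + S) + S = J + 2*S)
H(B) = (7 + B)*(11 + B) (H(B) = ((5 + 2) + B)*(11 + B) = (7 + B)*(11 + B))
y(18, 16)*H(15) + 154 = (16 + 2*18)*(77 + 15² + 18*15) + 154 = (16 + 36)*(77 + 225 + 270) + 154 = 52*572 + 154 = 29744 + 154 = 29898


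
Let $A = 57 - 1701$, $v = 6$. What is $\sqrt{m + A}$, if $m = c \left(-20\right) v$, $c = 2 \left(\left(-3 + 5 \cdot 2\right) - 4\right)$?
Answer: $2 i \sqrt{591} \approx 48.621 i$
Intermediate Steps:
$c = 6$ ($c = 2 \left(\left(-3 + 10\right) - 4\right) = 2 \left(7 - 4\right) = 2 \cdot 3 = 6$)
$A = -1644$ ($A = 57 - 1701 = -1644$)
$m = -720$ ($m = 6 \left(-20\right) 6 = \left(-120\right) 6 = -720$)
$\sqrt{m + A} = \sqrt{-720 - 1644} = \sqrt{-2364} = 2 i \sqrt{591}$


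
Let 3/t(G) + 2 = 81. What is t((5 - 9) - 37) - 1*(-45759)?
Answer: 3614964/79 ≈ 45759.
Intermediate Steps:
t(G) = 3/79 (t(G) = 3/(-2 + 81) = 3/79)
t((5 - 9) - 37) - 1*(-45759) = 3/79 - 1*(-45759) = 3/79 + 45759 = 3614964/79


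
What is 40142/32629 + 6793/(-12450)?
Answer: 278119103/406231050 ≈ 0.68463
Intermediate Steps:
40142/32629 + 6793/(-12450) = 40142*(1/32629) + 6793*(-1/12450) = 40142/32629 - 6793/12450 = 278119103/406231050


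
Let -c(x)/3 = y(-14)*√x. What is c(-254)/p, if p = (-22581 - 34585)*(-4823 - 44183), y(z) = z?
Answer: 21*I*√254/1400738498 ≈ 2.3893e-7*I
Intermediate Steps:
c(x) = 42*√x (c(x) = -(-42)*√x = 42*√x)
p = 2801476996 (p = -57166*(-49006) = 2801476996)
c(-254)/p = (42*√(-254))/2801476996 = (42*(I*√254))*(1/2801476996) = (42*I*√254)*(1/2801476996) = 21*I*√254/1400738498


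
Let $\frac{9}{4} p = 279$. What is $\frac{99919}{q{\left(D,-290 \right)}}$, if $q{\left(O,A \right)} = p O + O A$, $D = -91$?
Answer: $\frac{99919}{15106} \approx 6.6145$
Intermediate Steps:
$p = 124$ ($p = \frac{4}{9} \cdot 279 = 124$)
$q{\left(O,A \right)} = 124 O + A O$ ($q{\left(O,A \right)} = 124 O + O A = 124 O + A O$)
$\frac{99919}{q{\left(D,-290 \right)}} = \frac{99919}{\left(-91\right) \left(124 - 290\right)} = \frac{99919}{\left(-91\right) \left(-166\right)} = \frac{99919}{15106}$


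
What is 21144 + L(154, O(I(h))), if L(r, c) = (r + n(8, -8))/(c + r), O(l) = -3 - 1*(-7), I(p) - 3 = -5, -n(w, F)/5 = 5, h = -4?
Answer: 3340881/158 ≈ 21145.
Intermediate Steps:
n(w, F) = -25 (n(w, F) = -5*5 = -25)
I(p) = -2 (I(p) = 3 - 5 = -2)
O(l) = 4 (O(l) = -3 + 7 = 4)
L(r, c) = (-25 + r)/(c + r) (L(r, c) = (r - 25)/(c + r) = (-25 + r)/(c + r))
21144 + L(154, O(I(h))) = 21144 + (-25 + 154)/(4 + 154) = 21144 + 129/158 = 3340881/158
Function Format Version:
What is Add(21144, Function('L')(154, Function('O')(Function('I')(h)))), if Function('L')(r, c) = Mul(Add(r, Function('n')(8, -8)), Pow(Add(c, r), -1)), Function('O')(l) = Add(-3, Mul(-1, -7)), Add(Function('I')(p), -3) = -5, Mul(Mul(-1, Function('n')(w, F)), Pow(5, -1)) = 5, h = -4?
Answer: Rational(3340881, 158) ≈ 21145.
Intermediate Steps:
Function('n')(w, F) = -25 (Function('n')(w, F) = Mul(-5, 5) = -25)
Function('I')(p) = -2 (Function('I')(p) = Add(3, -5) = -2)
Function('O')(l) = 4 (Function('O')(l) = Add(-3, 7) = 4)
Function('L')(r, c) = Mul(Pow(Add(c, r), -1), Add(-25, r)) (Function('L')(r, c) = Mul(Add(r, -25), Pow(Add(c, r), -1)) = Mul(Add(-25, r), Pow(Add(c, r), -1)) = Mul(Pow(Add(c, r), -1), Add(-25, r)))
Add(21144, Function('L')(154, Function('O')(Function('I')(h)))) = Add(21144, Mul(Pow(Add(4, 154), -1), Add(-25, 154))) = Add(21144, Mul(Pow(158, -1), 129)) = Add(21144, Mul(Rational(1, 158), 129)) = Add(21144, Rational(129, 158)) = Rational(3340881, 158)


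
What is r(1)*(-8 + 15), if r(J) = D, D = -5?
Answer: -35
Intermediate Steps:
r(J) = -5
r(1)*(-8 + 15) = -5*(-8 + 15) = -5*7 = -35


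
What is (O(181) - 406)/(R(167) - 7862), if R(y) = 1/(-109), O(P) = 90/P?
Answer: 8000164/155109579 ≈ 0.051578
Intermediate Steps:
R(y) = -1/109
(O(181) - 406)/(R(167) - 7862) = (90/181 - 406)/(-1/109 - 7862) = (90*(1/181) - 406)/(-856959/109) = (90/181 - 406)*(-109/856959) = -73396/181*(-109/856959) = 8000164/155109579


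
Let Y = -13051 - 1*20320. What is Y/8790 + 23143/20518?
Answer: -120319802/45088305 ≈ -2.6685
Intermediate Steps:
Y = -33371 (Y = -13051 - 20320 = -33371)
Y/8790 + 23143/20518 = -33371/8790 + 23143/20518 = -120319802/45088305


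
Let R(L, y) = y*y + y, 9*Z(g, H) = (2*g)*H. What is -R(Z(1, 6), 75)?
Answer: -5700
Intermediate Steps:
Z(g, H) = 2*H*g/9 (Z(g, H) = ((2*g)*H)/9 = (2*H*g)/9 = 2*H*g/9)
R(L, y) = y + y² (R(L, y) = y² + y = y + y²)
-R(Z(1, 6), 75) = -75*(1 + 75) = -75*76 = -1*5700 = -5700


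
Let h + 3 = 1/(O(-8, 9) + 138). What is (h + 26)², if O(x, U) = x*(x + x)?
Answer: 37442161/70756 ≈ 529.17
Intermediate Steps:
O(x, U) = 2*x² (O(x, U) = x*(2*x) = 2*x²)
h = -797/266 (h = -3 + 1/(2*(-8)² + 138) = -3 + 1/(2*64 + 138) = -3 + 1/(128 + 138) = -3 + 1/266 = -797/266 ≈ -2.9962)
(h + 26)² = (-797/266 + 26)² = (6119/266)² = 37442161/70756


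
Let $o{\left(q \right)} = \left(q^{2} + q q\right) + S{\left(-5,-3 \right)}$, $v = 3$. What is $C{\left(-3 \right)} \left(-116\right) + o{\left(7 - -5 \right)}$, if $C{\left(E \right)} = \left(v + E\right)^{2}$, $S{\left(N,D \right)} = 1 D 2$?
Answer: $282$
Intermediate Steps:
$S{\left(N,D \right)} = 2 D$ ($S{\left(N,D \right)} = D 2 = 2 D$)
$C{\left(E \right)} = \left(3 + E\right)^{2}$
$o{\left(q \right)} = -6 + 2 q^{2}$ ($o{\left(q \right)} = \left(q^{2} + q q\right) + 2 \left(-3\right) = \left(q^{2} + q^{2}\right) - 6 = 2 q^{2} - 6 = -6 + 2 q^{2}$)
$C{\left(-3 \right)} \left(-116\right) + o{\left(7 - -5 \right)} = \left(3 - 3\right)^{2} \left(-116\right) - \left(6 - 2 \left(7 - -5\right)^{2}\right) = 0^{2} \left(-116\right) - \left(6 - 2 \left(7 + 5\right)^{2}\right) = 0 \left(-116\right) - \left(6 - 2 \cdot 12^{2}\right) = 0 + \left(-6 + 2 \cdot 144\right) = 0 + \left(-6 + 288\right) = 0 + 282 = 282$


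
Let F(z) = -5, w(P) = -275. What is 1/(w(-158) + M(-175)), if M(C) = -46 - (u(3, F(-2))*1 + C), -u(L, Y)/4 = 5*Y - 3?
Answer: -1/258 ≈ -0.0038760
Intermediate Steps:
u(L, Y) = 12 - 20*Y (u(L, Y) = -4*(5*Y - 3) = -4*(-3 + 5*Y) = 12 - 20*Y)
M(C) = -158 - C (M(C) = -46 - ((12 - 20*(-5))*1 + C) = -46 - ((12 + 100)*1 + C) = -46 - (112*1 + C) = -46 - (112 + C) = -46 + (-112 - C) = -158 - C)
1/(w(-158) + M(-175)) = 1/(-275 + (-158 - 1*(-175))) = 1/(-275 + (-158 + 175)) = 1/(-275 + 17) = 1/(-258) = -1/258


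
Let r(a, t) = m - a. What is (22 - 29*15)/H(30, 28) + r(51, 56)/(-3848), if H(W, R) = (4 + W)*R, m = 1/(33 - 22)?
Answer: -302649/719576 ≈ -0.42059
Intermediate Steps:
m = 1/11 ≈ 0.090909
H(W, R) = R*(4 + W)
r(a, t) = 1/11 - a
(22 - 29*15)/H(30, 28) + r(51, 56)/(-3848) = (22 - 29*15)/((28*(4 + 30))) + (1/11 - 1*51)/(-3848) = (22 - 435)/((28*34)) + (1/11 - 51)*(-1/3848) = -413/952 - 560/11*(-1/3848) = -413*1/952 + 70/5291 = -59/136 + 70/5291 = -302649/719576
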